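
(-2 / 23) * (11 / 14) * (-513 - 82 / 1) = 935/23 = 40.65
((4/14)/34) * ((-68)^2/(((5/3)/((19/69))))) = 5168/805 = 6.42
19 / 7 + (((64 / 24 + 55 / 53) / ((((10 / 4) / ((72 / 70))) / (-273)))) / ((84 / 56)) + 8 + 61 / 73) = -179990746/677075 = -265.84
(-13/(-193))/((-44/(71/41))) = -923/348172 = 0.00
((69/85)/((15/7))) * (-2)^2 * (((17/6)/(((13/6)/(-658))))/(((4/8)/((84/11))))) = -71190336/3575 = -19913.38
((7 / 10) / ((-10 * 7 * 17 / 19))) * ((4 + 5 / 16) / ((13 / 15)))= -3933/70720 = -0.06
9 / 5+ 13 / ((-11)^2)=1154/605 = 1.91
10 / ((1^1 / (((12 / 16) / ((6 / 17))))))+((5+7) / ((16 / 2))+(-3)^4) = 415/4 = 103.75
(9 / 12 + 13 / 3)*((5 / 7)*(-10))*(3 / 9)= -1525/126 = -12.10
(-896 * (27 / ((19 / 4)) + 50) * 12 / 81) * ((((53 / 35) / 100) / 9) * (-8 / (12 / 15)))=14354944/115425 = 124.37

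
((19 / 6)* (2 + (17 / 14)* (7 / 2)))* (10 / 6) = 2375/72 = 32.99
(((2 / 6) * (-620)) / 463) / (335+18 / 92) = -28520/21416991 = 0.00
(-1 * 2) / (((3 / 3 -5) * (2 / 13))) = 13/4 = 3.25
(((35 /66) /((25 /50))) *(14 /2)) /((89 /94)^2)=2164820/261393 = 8.28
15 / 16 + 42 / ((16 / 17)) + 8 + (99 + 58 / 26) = 154.79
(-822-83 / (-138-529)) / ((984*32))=-548191/21002496 = -0.03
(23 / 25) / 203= 23/5075 = 0.00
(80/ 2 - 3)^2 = 1369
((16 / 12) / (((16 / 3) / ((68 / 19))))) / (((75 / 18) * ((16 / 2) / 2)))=51/950 = 0.05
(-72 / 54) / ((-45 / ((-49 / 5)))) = -0.29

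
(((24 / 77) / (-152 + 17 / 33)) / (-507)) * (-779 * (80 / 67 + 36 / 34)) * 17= -0.12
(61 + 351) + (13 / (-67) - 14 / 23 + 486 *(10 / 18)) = 1049725/1541 = 681.20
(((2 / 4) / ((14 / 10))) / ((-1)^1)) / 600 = -1/1680 = 0.00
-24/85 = -0.28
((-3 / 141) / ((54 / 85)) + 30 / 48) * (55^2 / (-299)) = -18165125/3035448 = -5.98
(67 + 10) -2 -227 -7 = -159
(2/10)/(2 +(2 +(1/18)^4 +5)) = 104976/4723925 = 0.02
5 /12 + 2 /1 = 29/12 = 2.42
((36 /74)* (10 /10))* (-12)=-5.84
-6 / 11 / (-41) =0.01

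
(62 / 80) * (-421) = -326.28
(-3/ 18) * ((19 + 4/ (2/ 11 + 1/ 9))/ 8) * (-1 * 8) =947/174 = 5.44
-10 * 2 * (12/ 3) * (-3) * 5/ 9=133.33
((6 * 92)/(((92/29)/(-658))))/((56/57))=-233073/2 = -116536.50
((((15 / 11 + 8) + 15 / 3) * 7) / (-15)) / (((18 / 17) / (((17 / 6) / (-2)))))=8.97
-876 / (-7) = 876/7 = 125.14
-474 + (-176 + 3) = -647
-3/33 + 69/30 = 243/110 = 2.21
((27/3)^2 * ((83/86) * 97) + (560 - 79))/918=693497/78948 = 8.78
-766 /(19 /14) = -10724/19 = -564.42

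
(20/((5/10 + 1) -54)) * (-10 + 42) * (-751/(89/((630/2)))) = 32402.70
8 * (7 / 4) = 14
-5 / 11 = -0.45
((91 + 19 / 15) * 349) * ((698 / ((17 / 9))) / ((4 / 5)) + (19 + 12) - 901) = -223394900/17 = -13140876.47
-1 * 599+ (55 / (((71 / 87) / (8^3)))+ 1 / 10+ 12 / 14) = 168522127/4970 = 33907.87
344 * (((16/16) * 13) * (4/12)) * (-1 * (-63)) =93912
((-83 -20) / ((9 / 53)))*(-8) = 43672/9 = 4852.44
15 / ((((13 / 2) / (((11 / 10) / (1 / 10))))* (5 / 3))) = 198/13 = 15.23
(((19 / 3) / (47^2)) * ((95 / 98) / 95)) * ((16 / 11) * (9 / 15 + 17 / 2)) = 988/2551395 = 0.00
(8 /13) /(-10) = -4/65 = -0.06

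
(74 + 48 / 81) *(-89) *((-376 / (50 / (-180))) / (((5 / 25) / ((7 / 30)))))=-471775472/45 = -10483899.38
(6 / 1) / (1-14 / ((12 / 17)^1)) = -36/113 = -0.32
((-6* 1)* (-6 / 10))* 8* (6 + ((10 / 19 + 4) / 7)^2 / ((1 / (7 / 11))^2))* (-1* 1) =-38805408/218405 = -177.68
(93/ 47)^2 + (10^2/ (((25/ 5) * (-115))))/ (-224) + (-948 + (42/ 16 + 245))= -990779613/1422596 = -696.46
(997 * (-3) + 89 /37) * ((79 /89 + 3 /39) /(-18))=527372/3293 = 160.15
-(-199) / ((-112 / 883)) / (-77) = 175717/8624 = 20.38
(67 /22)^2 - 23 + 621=607.27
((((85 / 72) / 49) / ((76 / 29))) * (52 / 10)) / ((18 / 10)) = 32045/1206576 = 0.03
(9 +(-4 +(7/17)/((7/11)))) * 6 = 576/17 = 33.88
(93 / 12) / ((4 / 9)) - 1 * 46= -457/16 = -28.56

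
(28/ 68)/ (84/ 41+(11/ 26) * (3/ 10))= 74620/394281 = 0.19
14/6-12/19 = 97/57 = 1.70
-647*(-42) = 27174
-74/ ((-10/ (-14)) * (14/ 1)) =-37/5 = -7.40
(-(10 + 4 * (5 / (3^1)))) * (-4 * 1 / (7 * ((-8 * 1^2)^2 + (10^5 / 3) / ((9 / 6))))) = 75/175504 = 0.00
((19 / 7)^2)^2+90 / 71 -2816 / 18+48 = -81159767/1534239 = -52.90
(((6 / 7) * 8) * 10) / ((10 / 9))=432/7 = 61.71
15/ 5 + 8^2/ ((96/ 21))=17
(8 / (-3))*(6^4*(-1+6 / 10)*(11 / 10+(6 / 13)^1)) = 701568/325 = 2158.67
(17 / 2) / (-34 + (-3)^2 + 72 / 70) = -595/1678 = -0.35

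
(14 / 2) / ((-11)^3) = -7/1331 = -0.01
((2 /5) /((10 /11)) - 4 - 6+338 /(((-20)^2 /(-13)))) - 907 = -927.54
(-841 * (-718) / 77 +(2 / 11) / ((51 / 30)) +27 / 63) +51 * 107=17409160/1309 = 13299.59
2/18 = 0.11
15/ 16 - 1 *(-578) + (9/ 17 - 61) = 141023/272 = 518.47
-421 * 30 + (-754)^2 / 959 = -11543654/959 = -12037.18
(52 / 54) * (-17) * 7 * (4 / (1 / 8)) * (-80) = 7920640/27 = 293357.04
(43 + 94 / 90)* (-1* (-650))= 257660/9 = 28628.89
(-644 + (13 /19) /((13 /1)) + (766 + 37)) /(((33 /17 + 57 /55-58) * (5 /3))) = -847671/488737 = -1.73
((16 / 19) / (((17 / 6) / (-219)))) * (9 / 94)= -6.23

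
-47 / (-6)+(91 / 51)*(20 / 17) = 5741/578 = 9.93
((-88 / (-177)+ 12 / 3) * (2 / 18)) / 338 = 398/269217 = 0.00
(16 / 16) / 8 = 1/8 = 0.12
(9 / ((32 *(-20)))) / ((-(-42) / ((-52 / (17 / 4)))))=39/9520 = 0.00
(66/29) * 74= 4884/29 = 168.41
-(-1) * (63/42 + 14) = 15.50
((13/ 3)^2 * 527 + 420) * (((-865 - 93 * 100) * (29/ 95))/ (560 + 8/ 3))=-288091829/5064 = -56890.17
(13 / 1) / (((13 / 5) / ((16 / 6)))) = 40/3 = 13.33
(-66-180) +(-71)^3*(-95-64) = 56907603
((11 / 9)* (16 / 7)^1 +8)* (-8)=-5440/63 = -86.35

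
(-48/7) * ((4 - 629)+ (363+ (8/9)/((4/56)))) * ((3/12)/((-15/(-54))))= 53904/35 = 1540.11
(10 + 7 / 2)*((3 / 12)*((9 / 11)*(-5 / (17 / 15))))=-18225/1496 = -12.18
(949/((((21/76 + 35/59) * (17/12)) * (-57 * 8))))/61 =-111982/4043263 = -0.03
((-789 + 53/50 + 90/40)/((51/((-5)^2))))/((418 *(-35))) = 78569/2984520 = 0.03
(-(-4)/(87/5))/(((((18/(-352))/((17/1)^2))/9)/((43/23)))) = -43743040/2001 = -21860.59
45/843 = 15/281 = 0.05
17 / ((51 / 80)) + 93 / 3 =173/3 = 57.67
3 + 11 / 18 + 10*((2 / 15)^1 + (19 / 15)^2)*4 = 6581/90 = 73.12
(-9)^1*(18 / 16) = -81/8 = -10.12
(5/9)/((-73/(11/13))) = -55/8541 = -0.01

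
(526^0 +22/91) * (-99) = -11187/91 = -122.93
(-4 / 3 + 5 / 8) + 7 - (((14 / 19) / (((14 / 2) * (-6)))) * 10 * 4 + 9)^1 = -305/152 = -2.01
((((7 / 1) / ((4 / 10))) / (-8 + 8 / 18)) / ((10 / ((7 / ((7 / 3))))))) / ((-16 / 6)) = 567/2176 = 0.26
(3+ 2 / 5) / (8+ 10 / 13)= 221/570 = 0.39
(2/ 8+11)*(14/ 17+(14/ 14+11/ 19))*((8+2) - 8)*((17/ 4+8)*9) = 5959.64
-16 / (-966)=8/483 = 0.02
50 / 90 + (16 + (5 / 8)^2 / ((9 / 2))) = 16.64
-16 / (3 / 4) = -64/3 = -21.33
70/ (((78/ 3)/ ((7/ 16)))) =245/208 = 1.18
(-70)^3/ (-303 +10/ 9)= 3087000/2717 = 1136.18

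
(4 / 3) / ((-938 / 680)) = -1360/1407 = -0.97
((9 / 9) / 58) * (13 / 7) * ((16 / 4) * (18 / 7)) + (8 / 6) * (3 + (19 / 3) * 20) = 2215288/12789 = 173.22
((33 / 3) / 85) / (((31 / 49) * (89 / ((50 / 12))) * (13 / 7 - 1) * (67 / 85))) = 94325/6654708 = 0.01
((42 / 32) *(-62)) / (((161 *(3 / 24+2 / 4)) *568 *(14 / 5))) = -93/182896 = 0.00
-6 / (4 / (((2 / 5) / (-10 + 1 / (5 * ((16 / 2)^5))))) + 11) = 98304/1458175 = 0.07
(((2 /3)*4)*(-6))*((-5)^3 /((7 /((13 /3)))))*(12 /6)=52000/21 = 2476.19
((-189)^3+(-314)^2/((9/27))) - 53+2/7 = -45188736/7 = -6455533.71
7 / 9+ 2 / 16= 65/72 = 0.90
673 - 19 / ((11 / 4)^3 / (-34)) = 937107/1331 = 704.06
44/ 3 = 14.67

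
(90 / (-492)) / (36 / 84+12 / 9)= -315/3034 = -0.10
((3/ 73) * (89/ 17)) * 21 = 5607/1241 = 4.52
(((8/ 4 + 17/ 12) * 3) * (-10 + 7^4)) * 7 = 686217/4 = 171554.25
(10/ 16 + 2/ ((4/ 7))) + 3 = 57/8 = 7.12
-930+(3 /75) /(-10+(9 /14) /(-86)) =-280140454/301225 = -930.00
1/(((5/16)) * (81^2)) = 16/32805 = 0.00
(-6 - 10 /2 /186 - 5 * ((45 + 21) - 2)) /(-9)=60641/1674 = 36.23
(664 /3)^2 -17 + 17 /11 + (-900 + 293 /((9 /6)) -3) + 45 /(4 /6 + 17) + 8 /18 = 253263848/5247 = 48268.31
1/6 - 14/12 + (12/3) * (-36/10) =-77/5 = -15.40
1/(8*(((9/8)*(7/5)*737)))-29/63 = -21368/46431 = -0.46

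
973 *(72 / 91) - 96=8760/13 = 673.85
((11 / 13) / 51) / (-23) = -11/15249 = 0.00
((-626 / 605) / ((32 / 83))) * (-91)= 2364089/9680 = 244.22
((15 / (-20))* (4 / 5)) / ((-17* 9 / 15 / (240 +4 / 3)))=724/51 = 14.20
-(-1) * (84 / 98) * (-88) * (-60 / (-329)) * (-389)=12323520/2303 = 5351.07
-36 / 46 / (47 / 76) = -1368/1081 = -1.27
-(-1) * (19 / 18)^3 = 6859/5832 = 1.18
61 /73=0.84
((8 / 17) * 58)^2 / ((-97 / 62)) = -13348352/28033 = -476.17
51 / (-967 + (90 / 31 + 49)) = -527/9456 = -0.06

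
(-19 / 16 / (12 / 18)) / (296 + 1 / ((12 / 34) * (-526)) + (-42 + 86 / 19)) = -854487/124015592 = -0.01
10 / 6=1.67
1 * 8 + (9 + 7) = 24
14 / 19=0.74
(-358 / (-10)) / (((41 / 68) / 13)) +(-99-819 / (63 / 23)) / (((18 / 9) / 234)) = -9387794/205 = -45794.12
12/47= 0.26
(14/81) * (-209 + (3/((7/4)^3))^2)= -49103554/1361367 = -36.07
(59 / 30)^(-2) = 900/3481 = 0.26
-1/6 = -0.17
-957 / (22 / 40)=-1740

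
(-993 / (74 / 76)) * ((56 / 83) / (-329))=301872/144337 = 2.09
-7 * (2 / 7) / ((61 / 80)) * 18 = -2880/61 = -47.21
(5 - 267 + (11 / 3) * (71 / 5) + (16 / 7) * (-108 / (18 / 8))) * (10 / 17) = -67126/357 = -188.03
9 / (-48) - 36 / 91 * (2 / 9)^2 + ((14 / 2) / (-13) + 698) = 9136823/13104 = 697.25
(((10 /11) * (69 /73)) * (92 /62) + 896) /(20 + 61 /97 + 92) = 114030484/14313475 = 7.97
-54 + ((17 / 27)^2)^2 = -28614293/531441 = -53.84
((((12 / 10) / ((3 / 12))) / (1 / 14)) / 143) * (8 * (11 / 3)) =896/65 = 13.78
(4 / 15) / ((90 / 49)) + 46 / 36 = 1921/1350 = 1.42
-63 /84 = -3/4 = -0.75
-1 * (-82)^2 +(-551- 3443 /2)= -17993/2 = -8996.50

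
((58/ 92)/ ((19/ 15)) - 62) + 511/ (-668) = -18176809/291916 = -62.27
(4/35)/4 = 1/35 = 0.03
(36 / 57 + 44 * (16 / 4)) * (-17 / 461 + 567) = 877157720/8759 = 100143.59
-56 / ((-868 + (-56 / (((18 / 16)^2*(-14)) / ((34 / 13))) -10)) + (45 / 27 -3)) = 29484/458617 = 0.06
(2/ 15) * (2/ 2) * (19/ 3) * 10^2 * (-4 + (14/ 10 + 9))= 4864/9 = 540.44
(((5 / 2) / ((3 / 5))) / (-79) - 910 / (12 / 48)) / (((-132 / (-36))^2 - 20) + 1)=1035231/1580 = 655.21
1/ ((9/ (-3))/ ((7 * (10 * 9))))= -210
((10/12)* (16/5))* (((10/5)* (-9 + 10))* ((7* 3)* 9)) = 1008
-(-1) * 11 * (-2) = -22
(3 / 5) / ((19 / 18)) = 54/95 = 0.57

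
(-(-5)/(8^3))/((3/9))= 15/512 = 0.03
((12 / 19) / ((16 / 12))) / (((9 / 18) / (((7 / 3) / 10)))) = 21/95 = 0.22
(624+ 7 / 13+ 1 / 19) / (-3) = -154274/741 = -208.20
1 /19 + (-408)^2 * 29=91721665/19 = 4827456.05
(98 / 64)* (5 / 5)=49/32 = 1.53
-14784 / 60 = -1232/5 = -246.40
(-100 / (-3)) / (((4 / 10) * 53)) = 250/159 = 1.57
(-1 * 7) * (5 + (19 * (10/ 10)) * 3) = -434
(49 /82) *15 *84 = 30870/41 = 752.93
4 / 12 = 1/3 = 0.33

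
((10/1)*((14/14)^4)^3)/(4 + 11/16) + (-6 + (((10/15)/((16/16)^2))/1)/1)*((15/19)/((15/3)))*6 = -832/285 = -2.92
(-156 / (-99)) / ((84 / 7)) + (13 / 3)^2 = 208/11 = 18.91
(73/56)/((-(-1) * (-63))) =-73/3528 = -0.02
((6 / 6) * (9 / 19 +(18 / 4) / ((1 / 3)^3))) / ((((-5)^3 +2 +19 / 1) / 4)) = -4635/988 = -4.69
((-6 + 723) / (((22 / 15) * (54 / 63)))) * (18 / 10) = 1026.61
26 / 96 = 13/48 = 0.27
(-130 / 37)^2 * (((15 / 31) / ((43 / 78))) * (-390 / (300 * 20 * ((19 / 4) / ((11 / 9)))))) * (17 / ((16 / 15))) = -400568025/138690652 = -2.89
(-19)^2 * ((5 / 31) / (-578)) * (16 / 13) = -14440/116467 = -0.12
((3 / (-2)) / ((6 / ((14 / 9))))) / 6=-0.06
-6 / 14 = -3/7 = -0.43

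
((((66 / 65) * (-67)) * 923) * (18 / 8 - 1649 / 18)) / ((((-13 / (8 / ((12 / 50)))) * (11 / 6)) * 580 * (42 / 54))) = -45909807/2639 = -17396.67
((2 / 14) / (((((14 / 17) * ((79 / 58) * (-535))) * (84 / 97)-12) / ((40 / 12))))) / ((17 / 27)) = -42195/29663284 = 0.00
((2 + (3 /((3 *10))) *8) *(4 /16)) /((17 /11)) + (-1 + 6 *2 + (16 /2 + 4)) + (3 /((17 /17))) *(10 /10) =4497/170 = 26.45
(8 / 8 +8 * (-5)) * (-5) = 195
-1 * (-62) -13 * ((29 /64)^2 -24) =1520971/4096 = 371.33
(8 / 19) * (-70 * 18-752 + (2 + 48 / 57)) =-845.96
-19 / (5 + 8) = -19/13 = -1.46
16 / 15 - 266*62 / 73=-246212/1095 = -224.85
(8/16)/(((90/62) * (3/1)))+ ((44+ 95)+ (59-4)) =52411/270 = 194.11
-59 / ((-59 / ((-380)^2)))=144400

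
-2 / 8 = -1/4 = -0.25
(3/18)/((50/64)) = 16/75 = 0.21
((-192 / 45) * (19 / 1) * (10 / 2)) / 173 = -1216/519 = -2.34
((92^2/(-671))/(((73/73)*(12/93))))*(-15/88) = 245985/14762 = 16.66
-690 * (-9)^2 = -55890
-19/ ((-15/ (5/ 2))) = 3.17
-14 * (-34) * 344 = 163744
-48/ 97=-0.49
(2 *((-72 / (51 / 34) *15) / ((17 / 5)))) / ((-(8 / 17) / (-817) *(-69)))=245100/23 = 10656.52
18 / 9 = 2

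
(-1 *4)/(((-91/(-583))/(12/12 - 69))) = 158576/91 = 1742.59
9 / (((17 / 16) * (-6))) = -24/17 = -1.41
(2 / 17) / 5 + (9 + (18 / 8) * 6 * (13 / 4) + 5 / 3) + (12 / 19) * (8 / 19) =54.83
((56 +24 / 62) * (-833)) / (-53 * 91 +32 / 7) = 10192588/1045599 = 9.75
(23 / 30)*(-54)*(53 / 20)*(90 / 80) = -98739/800 = -123.42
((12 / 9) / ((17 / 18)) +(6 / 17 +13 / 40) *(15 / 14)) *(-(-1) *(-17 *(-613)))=2495523/112 = 22281.46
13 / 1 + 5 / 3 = 44/3 = 14.67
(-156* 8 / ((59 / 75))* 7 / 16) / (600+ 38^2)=-2925/8614 = -0.34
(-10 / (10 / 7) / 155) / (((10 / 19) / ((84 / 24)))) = -931/3100 = -0.30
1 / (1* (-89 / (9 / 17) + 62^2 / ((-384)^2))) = -12288/2065429 = -0.01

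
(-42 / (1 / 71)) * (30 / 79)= -89460/79 = -1132.41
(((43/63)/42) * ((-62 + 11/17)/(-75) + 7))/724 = 7654/43616475 = 0.00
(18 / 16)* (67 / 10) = 603/80 = 7.54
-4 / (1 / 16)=-64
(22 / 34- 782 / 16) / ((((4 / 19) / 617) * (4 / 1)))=-76891157/2176 = -35336.01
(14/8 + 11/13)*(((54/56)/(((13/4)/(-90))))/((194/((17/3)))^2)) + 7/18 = 264260491/801420984 = 0.33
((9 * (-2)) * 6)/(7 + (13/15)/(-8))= -12960/827 = -15.67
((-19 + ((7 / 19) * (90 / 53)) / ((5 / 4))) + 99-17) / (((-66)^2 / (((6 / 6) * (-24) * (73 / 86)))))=-1555995/5239421 = -0.30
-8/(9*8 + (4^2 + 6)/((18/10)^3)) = -0.11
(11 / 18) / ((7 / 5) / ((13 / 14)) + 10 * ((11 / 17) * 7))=12155/930888 = 0.01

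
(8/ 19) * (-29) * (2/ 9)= -2.71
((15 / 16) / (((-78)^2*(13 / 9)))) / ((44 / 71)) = 1065/6186752 = 0.00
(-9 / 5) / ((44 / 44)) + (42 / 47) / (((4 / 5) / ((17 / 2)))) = 7233/940 = 7.69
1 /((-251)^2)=1/63001 = 0.00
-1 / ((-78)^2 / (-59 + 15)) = 11/1521 = 0.01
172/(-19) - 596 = -11496/19 = -605.05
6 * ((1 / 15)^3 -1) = -6748/1125 = -6.00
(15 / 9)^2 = 25/9 = 2.78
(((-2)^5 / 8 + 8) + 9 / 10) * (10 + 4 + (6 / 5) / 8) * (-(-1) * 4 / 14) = 1981/100 = 19.81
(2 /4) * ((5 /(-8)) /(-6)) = 5/96 = 0.05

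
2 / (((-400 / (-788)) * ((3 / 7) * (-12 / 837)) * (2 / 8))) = -128247/50 = -2564.94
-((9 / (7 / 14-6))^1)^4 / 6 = -17496/14641 = -1.20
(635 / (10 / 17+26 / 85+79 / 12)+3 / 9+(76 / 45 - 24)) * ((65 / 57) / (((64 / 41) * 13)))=885739277/250409664 = 3.54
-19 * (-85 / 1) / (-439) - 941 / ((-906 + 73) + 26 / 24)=-11165357/4382537 = -2.55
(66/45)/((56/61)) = 671/420 = 1.60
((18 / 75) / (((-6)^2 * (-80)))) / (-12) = 1/144000 = 0.00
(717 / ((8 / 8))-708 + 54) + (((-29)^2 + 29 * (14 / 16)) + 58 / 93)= 691919/744 = 930.00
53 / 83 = 0.64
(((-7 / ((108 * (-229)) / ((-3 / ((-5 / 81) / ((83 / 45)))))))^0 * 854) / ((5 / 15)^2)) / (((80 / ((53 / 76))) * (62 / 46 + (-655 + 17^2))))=-4684617/25496480 = -0.18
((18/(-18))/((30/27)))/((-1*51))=3/170 = 0.02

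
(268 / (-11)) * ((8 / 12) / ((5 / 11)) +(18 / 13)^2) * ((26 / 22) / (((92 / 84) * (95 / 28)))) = -450585184/17185025 = -26.22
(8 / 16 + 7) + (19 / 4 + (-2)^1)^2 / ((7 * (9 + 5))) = 11881/1568 = 7.58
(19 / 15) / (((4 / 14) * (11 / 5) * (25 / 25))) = 133/66 = 2.02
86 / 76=43/38 = 1.13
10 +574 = 584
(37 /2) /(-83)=-37/166 = -0.22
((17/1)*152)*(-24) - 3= -62019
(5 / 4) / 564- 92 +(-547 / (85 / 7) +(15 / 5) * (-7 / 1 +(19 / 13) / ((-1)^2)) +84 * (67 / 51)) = -107959867/2492880 = -43.31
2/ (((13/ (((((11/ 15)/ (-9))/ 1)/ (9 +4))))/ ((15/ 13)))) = -22/19773 = 0.00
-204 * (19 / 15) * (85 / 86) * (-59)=647938/43 = 15068.33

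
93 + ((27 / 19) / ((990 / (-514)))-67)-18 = 7589/1045 = 7.26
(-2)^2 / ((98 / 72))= 144/49 = 2.94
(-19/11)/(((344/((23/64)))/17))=-7429/242176 = -0.03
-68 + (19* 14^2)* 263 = 979344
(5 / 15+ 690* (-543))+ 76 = -374593.67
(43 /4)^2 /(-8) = -14.45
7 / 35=1/5 = 0.20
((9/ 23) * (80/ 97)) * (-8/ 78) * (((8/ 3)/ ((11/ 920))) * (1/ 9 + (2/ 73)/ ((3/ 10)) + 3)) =-215449600/9113247 = -23.64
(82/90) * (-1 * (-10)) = 82/9 = 9.11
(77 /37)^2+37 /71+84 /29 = 21841464/2818771 = 7.75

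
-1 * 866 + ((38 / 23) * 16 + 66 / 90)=-838.83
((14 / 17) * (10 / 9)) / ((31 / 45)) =700/527 = 1.33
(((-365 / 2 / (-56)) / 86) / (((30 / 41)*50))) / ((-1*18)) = -2993/52012800 = 0.00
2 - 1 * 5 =-3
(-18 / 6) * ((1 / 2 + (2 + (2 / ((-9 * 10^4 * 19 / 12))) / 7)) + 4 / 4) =-872812/83125 = -10.50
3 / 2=1.50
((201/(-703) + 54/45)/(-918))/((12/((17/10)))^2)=-2023/101232000 = 0.00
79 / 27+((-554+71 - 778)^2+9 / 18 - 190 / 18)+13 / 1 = 85866851/54 = 1590126.87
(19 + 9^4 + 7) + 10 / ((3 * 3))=59293/9 = 6588.11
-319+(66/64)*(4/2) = -5071/16 = -316.94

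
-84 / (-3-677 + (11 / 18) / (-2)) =3024/24491 = 0.12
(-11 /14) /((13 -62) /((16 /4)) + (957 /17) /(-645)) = 80410/1262597 = 0.06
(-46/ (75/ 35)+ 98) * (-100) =-22960/3 = -7653.33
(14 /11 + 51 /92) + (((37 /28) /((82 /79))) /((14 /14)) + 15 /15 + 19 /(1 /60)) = 664594053/580888 = 1144.10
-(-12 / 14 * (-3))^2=-6.61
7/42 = 1/6 = 0.17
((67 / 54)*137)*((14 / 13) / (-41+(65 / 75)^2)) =-1606325/353184 = -4.55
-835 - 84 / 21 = -839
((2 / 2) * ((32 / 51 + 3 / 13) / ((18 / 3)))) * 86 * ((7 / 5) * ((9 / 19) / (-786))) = -171269/16502070 = -0.01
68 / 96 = 17/24 = 0.71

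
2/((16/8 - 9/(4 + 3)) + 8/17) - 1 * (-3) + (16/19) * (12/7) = 6.13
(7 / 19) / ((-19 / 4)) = -28/361 = -0.08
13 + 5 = 18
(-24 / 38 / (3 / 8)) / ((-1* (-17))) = -32/323 = -0.10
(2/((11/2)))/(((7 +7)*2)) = 1/77 = 0.01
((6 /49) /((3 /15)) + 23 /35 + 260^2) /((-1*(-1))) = 16562311/245 = 67601.27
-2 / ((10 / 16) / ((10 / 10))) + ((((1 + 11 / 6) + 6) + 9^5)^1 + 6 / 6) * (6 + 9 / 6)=8858761/20 = 442938.05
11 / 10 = 1.10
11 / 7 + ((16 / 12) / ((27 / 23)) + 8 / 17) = 30631/9639 = 3.18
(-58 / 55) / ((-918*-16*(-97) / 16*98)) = 29/239978970 = 0.00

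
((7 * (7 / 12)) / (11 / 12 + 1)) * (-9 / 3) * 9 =-1323/23 = -57.52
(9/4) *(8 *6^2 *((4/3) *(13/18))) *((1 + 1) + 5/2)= 2808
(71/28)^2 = 5041/784 = 6.43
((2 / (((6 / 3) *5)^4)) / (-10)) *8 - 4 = -25001/6250 = -4.00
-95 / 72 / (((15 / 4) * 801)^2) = -38/259848405 = 0.00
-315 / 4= -78.75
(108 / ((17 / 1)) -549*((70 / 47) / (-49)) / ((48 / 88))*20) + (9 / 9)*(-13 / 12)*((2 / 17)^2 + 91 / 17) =612.39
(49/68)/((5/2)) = 49/170 = 0.29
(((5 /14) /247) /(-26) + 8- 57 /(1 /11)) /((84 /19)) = -18551019/132496 = -140.01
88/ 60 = 22/15 = 1.47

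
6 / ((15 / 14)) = 28/5 = 5.60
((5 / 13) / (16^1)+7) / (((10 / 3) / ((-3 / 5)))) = -13149/10400 = -1.26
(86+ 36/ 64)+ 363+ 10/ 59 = 424547/944 = 449.73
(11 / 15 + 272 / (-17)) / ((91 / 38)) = -8702/1365 = -6.38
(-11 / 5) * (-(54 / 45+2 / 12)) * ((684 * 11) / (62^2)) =282777/48050 = 5.89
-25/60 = -5/12 = -0.42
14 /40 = 7/20 = 0.35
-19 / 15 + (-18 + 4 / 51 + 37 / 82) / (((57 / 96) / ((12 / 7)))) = -51.71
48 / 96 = 0.50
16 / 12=4/3 = 1.33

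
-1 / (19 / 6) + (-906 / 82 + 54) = 42.64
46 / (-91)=-46/91 = -0.51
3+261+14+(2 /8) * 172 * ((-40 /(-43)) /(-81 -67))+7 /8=82467/296 = 278.60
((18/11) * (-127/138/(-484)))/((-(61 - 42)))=-381/2326588 = 0.00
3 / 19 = 0.16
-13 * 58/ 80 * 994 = -9368.45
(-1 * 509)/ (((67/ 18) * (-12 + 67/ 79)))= 723798/59027 = 12.26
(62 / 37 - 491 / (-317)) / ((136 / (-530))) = -10022565/797572 = -12.57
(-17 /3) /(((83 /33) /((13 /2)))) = -2431/166 = -14.64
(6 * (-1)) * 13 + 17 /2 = -139/2 = -69.50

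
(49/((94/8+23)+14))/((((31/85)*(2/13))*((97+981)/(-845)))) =-14365/1023 = -14.04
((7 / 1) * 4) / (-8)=-7/2 = -3.50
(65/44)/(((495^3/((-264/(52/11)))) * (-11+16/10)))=1/13819410 = 0.00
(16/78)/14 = 4/273 = 0.01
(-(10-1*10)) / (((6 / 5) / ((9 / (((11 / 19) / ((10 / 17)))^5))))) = 0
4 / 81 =0.05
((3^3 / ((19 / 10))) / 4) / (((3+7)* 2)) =27/152 = 0.18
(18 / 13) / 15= 6/65 = 0.09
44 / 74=22/37 = 0.59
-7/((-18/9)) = 7/2 = 3.50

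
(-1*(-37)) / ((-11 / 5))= -185/11 = -16.82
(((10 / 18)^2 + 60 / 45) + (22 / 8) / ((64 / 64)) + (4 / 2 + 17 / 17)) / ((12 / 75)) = 46.20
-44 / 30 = -22/15 = -1.47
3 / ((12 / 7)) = 7/4 = 1.75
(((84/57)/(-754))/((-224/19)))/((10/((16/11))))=1/41470 = 0.00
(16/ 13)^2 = 1.51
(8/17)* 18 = 144/17 = 8.47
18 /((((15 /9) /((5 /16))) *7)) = 27/56 = 0.48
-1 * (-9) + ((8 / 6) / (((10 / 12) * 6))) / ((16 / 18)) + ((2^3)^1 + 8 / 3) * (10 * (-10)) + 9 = -31451/30 = -1048.37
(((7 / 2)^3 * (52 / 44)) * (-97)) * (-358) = 77421617/44 = 1759582.20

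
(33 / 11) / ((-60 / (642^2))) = -103041/5 = -20608.20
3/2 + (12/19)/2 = 1.82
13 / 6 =2.17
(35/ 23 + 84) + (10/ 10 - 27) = 1369/23 = 59.52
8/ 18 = 4/9 = 0.44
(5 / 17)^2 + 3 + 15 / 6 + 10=9009/578 = 15.59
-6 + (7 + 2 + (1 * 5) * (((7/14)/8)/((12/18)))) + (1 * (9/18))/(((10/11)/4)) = 907/160 = 5.67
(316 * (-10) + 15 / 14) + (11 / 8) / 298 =-52716123/16688 = -3158.92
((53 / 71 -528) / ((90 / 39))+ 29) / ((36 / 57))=-315.84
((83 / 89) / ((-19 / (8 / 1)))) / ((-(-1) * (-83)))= 8/1691 = 0.00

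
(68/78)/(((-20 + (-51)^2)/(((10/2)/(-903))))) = -170/90895077 = 0.00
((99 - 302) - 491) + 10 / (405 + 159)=-195703/282 = -693.98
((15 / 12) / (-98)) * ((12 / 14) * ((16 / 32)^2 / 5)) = -3/5488 = 0.00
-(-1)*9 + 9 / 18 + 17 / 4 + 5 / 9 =515/36 = 14.31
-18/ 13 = -1.38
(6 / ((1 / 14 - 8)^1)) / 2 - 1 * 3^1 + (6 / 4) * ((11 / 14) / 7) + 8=34737/7252 = 4.79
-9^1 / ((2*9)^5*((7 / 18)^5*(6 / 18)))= -27/16807 = 0.00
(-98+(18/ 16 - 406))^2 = 16184529/64 = 252883.27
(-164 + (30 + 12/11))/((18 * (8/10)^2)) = -18275/1584 = -11.54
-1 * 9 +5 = -4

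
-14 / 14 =-1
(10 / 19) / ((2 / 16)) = 80/19 = 4.21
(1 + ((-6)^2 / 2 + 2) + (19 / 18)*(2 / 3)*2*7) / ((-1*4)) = -833/108 = -7.71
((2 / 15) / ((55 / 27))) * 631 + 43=23183/275 = 84.30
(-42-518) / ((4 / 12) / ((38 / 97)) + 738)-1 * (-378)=377.24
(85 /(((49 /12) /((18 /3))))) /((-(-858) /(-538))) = -548760/7007 = -78.32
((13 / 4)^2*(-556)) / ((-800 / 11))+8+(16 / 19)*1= 5447219/60800 = 89.59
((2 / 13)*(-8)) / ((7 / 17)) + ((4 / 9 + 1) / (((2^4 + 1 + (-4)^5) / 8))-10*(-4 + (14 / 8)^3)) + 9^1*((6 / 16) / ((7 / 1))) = -425221603/26391456 = -16.11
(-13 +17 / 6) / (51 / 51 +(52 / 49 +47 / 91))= -38857/9852 = -3.94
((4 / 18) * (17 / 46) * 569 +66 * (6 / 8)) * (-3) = -39839/138 = -288.69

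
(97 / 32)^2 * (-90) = -423405/512 = -826.96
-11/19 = -0.58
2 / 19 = 0.11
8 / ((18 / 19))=76/9 = 8.44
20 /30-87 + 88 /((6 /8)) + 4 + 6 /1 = 41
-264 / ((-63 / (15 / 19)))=440/133 = 3.31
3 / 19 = 0.16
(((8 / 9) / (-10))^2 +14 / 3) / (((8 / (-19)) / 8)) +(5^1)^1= -169729/2025 = -83.82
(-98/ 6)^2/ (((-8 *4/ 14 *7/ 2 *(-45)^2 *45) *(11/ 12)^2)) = -4802/11026125 = 0.00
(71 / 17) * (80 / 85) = 1136/289 = 3.93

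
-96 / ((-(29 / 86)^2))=710016/841 = 844.25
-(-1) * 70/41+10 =11.71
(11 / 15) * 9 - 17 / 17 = 28/5 = 5.60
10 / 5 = 2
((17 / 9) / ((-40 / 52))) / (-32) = 221/2880 = 0.08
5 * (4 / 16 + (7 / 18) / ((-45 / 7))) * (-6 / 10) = -307/540 = -0.57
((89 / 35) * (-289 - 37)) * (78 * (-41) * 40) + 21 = 742294323/7 = 106042046.14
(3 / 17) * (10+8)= 54/17 = 3.18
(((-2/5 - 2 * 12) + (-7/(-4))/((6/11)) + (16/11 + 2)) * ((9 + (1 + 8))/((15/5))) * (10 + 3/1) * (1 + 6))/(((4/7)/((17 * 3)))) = -760618131/880 = -864338.79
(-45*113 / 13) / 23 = -5085/299 = -17.01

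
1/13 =0.08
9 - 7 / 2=11/2 = 5.50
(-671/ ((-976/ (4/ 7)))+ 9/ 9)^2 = 1521/784 = 1.94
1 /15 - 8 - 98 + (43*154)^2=657761671/15 = 43850778.07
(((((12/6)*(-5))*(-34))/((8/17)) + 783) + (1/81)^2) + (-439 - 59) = 13220417/13122 = 1007.50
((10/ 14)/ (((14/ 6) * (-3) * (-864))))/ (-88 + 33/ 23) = -115/84290976 = 0.00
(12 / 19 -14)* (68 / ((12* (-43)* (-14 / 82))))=-177038/17157 = -10.32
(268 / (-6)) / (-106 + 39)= 0.67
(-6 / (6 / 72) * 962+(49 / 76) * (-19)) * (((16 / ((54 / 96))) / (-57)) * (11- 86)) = -443368000/171 = -2592795.32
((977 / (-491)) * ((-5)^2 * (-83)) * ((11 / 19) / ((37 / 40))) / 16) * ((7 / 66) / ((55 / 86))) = 610209775/22781418 = 26.79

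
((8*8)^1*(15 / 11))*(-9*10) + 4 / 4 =-7853.55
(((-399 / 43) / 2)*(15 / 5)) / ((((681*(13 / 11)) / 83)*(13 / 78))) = -1092861/126893 = -8.61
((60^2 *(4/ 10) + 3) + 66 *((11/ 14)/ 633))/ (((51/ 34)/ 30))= 42628640/1477 = 28861.64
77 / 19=4.05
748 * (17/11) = 1156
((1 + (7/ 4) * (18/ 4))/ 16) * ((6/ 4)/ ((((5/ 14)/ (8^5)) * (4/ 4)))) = 381696/5 = 76339.20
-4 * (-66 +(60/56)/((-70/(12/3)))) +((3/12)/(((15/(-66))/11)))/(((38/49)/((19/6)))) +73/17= 21904303/99960 = 219.13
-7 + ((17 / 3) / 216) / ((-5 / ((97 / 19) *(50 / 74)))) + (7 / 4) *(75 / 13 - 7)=-54316921/5922072 = -9.17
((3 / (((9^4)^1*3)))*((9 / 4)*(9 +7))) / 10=2/3645 = 0.00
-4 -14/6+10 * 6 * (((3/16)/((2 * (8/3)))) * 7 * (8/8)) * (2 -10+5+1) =-3443/96 = -35.86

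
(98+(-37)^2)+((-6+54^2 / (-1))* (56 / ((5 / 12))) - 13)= -1956314/5 = -391262.80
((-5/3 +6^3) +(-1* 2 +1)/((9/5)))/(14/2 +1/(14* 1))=26936/891 = 30.23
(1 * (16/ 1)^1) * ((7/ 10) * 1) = 56/5 = 11.20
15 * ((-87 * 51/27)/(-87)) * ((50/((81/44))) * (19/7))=3553000/1701 = 2088.77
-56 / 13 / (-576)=7/936 = 0.01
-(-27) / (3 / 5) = 45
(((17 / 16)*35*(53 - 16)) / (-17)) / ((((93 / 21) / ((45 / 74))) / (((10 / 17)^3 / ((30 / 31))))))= -91875/39304 = -2.34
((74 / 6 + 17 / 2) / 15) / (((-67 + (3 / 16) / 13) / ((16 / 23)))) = -41600/2884131 = -0.01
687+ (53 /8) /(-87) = 478099/696 = 686.92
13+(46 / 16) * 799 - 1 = 18473/8 = 2309.12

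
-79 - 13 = -92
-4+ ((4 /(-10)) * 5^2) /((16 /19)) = -127/8 = -15.88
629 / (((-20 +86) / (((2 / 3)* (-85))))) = -53465/99 = -540.05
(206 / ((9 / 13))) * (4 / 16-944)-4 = -5054797/18 = -280822.06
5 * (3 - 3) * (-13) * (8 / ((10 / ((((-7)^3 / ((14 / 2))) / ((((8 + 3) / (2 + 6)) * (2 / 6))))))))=0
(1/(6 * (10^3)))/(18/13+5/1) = 13/498000 = 0.00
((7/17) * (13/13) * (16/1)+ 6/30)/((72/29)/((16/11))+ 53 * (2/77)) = 2576882/1170535 = 2.20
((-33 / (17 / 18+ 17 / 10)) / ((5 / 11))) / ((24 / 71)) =-77319/952 = -81.22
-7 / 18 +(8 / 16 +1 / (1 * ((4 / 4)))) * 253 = 3412/9 = 379.11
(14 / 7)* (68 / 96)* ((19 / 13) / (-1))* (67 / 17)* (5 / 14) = -6365/2184 = -2.91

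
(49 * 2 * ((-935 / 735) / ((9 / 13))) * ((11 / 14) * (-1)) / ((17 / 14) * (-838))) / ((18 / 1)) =-1573/203634 = -0.01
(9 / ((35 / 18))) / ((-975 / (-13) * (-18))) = -3/875 = 0.00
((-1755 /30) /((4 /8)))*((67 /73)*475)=-3723525/73 = -51007.19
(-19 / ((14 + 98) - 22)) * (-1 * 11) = 209/90 = 2.32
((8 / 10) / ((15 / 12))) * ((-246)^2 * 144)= 139428864/25 = 5577154.56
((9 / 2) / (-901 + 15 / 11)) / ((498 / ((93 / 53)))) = -3069/174130016 = 0.00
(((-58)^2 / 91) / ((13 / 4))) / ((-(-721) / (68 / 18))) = 457504/7676487 = 0.06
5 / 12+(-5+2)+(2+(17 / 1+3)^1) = 233/12 = 19.42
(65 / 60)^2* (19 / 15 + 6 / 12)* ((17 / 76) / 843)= 152269/276773760 = 0.00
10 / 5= 2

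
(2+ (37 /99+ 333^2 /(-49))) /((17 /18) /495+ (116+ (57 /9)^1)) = -986984640/53410343 = -18.48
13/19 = 0.68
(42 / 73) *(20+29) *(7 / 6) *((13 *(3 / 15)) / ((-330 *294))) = -637/722700 = 0.00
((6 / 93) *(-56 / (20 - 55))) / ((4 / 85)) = 68/31 = 2.19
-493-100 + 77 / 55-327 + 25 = -4468/5 = -893.60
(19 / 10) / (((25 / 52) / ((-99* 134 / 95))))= -344916/625 = -551.87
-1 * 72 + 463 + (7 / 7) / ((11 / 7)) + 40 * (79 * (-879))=-30549732/11 = -2777248.36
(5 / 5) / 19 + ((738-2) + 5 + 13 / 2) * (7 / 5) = 39769/38 = 1046.55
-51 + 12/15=-251/5 = -50.20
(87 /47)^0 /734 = 1/734 = 0.00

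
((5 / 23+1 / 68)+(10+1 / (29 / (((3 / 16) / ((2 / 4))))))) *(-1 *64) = -7434776/11339 = -655.68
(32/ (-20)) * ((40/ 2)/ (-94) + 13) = -4808/235 = -20.46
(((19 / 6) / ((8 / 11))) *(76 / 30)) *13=51623/360 = 143.40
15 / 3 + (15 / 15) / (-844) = 4219/844 = 5.00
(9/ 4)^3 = 729/64 = 11.39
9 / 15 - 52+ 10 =-207/5 = -41.40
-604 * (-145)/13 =87580/13 = 6736.92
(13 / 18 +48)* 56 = 24556/9 = 2728.44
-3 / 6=-1/2 = -0.50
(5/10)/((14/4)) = 1/7 = 0.14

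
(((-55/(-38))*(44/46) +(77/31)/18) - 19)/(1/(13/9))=-55403855/2194614 = -25.25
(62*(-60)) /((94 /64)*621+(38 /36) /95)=-5356800/1313431 = -4.08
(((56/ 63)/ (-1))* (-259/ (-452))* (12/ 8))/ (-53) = 259/17967 = 0.01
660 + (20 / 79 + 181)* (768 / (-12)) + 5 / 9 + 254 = -10685.65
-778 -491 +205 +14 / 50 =-26593/25 = -1063.72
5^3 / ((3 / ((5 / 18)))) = 11.57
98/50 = 49/25 = 1.96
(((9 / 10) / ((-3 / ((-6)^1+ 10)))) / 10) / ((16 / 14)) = -21/200 = -0.10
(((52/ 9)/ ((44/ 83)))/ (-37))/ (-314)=1079/1150182 = 0.00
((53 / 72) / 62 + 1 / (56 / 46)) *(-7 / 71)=-26039/316944 = -0.08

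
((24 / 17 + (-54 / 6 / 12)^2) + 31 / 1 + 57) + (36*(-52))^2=953216921/272 = 3504473.97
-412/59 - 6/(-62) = -12595/1829 = -6.89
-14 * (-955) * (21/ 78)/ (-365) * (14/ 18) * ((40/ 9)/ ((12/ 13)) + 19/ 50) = -459442669/11530350 = -39.85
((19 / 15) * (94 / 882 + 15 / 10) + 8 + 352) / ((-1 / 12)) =-9579446/2205 = -4344.42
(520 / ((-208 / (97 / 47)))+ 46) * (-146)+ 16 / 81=-22699255/3807 = -5962.50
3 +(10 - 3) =10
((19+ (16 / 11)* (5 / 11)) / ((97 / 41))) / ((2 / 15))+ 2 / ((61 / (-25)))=88074485/1431914 = 61.51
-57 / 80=-0.71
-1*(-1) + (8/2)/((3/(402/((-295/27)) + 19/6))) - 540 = -1550083/2655 = -583.84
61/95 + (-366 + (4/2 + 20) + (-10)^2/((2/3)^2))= -118.36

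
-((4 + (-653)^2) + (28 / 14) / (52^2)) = -576510377/1352 = -426413.00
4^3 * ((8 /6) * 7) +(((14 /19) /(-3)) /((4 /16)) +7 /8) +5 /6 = 90905/152 = 598.06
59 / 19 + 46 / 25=2349/475 = 4.95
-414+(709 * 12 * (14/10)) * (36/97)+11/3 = 5835013/1455 = 4010.32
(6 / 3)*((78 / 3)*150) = 7800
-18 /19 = -0.95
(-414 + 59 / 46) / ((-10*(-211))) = -0.20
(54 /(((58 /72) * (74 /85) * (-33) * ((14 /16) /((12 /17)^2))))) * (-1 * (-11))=-1866240/127687 = -14.62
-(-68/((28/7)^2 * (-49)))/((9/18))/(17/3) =-3/98 = -0.03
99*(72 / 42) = 169.71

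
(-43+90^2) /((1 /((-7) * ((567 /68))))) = -31978233/68 = -470268.13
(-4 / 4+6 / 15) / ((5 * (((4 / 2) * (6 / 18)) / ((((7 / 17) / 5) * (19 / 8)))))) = -1197/34000 = -0.04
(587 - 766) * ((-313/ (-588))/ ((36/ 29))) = -1624783/21168 = -76.76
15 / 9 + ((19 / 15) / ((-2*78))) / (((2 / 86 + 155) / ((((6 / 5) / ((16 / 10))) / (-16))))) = 554612017/332766720 = 1.67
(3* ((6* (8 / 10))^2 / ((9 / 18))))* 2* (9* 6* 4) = 1492992/25 = 59719.68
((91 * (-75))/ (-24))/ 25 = 91/8 = 11.38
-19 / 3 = -6.33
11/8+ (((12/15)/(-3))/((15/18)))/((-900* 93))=5754391/4185000 = 1.38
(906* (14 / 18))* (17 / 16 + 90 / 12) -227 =139361/24 = 5806.71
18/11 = 1.64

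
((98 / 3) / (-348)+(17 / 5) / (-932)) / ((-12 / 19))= 0.15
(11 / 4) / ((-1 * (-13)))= 0.21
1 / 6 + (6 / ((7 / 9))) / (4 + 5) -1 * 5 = -167/42 = -3.98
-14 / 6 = -7/3 = -2.33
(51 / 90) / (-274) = -17/8220 = 0.00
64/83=0.77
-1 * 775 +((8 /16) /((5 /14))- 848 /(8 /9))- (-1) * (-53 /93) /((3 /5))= -2411327/1395 = -1728.55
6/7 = 0.86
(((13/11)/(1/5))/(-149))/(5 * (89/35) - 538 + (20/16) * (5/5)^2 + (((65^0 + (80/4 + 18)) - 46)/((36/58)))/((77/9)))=1820/24109541 = 0.00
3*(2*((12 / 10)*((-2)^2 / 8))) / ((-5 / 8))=-144/25 = -5.76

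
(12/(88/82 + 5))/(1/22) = 43.47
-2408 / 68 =-602/17 = -35.41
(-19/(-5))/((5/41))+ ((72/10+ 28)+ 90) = 3909/25 = 156.36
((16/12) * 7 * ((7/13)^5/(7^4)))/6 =98/3341637 = 0.00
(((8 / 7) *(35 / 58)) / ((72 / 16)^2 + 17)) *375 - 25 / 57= 6.50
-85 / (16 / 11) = -935/16 = -58.44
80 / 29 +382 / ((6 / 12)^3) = 88704/29 = 3058.76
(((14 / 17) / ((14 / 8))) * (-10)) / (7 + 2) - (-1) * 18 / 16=737/1224 = 0.60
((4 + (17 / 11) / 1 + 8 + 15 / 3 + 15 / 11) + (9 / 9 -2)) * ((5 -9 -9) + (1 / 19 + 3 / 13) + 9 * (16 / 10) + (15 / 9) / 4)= 124492/3135 = 39.71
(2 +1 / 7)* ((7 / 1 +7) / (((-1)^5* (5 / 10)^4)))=-480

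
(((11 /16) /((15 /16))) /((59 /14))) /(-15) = -154/13275 = -0.01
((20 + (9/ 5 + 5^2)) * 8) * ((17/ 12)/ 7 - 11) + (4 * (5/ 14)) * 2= -141392/35 = -4039.77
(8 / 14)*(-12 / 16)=-0.43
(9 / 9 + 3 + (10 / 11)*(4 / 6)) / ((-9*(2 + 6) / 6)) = -38/99 = -0.38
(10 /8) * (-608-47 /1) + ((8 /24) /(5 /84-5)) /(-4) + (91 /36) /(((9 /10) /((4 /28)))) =-110032907/134460 = -818.33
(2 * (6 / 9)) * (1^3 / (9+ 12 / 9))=4/31 = 0.13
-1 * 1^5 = -1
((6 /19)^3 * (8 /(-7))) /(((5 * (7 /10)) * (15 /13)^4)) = -3655808/630170625 = -0.01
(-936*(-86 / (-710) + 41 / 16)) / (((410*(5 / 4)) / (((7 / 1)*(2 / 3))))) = -8322678/363875 = -22.87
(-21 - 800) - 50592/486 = -74933/81 = -925.10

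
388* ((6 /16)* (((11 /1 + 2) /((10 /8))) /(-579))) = -2522/965 = -2.61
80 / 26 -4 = -12/13 = -0.92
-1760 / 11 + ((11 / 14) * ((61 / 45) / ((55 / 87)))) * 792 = 205508/175 = 1174.33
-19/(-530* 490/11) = 209/259700 = 0.00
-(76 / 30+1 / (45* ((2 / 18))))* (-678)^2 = -6282348/5 = -1256469.60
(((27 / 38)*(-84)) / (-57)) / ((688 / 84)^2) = 83349/5339912 = 0.02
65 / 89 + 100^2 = 890065/89 = 10000.73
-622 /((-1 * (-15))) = -622/15 = -41.47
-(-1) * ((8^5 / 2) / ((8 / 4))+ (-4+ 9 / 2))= 16385/2 = 8192.50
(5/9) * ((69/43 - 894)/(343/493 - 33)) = 31529815/2054454 = 15.35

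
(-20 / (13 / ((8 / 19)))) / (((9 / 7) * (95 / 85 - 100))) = 19040/3736863 = 0.01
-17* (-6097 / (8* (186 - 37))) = 103649/1192 = 86.95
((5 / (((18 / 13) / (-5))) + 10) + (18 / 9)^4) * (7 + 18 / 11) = 68.61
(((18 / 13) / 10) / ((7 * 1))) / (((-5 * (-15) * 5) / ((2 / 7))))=6/398125 = 0.00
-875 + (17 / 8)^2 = -55711/64 = -870.48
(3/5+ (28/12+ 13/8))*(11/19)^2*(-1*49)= -3243163/43320 = -74.87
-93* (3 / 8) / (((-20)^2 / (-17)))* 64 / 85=279/250 = 1.12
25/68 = 0.37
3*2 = 6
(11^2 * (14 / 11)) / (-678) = -77/339 = -0.23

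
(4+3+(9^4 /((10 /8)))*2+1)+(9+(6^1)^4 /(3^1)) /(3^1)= 53263/5 = 10652.60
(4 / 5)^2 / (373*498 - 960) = 8/2309925 = 0.00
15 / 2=7.50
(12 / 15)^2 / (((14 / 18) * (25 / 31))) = 1.02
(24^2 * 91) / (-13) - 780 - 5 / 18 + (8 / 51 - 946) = -1761985/306 = -5758.12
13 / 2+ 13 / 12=91/12 = 7.58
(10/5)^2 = 4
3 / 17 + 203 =3454/17 = 203.18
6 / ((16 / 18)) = 6.75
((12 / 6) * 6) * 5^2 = 300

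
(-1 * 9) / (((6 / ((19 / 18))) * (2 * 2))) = -19/48 = -0.40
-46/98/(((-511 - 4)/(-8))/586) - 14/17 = -2186298/428995 = -5.10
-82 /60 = -41/30 = -1.37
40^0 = 1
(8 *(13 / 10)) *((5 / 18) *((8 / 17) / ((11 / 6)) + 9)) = 15002/561 = 26.74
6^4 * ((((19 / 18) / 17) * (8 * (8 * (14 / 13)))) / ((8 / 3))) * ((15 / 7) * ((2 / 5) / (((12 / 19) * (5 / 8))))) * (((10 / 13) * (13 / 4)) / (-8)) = -311904/221 = -1411.33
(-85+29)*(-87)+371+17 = 5260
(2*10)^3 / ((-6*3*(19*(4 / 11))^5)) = -20131375/713116512 = -0.03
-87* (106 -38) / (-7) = 5916/7 = 845.14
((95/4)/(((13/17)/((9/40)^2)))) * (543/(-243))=-3.51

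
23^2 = 529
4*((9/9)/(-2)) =-2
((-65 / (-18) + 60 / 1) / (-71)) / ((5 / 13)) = -2977/1278 = -2.33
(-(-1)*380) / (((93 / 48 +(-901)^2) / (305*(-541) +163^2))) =-841690880/12988847 = -64.80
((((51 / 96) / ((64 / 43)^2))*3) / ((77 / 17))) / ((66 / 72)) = 4809249/27754496 = 0.17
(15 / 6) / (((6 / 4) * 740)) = 1/444 = 0.00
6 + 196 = 202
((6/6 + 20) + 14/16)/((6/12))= 175/4 = 43.75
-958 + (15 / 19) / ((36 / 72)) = -956.42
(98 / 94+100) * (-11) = -52239/47 = -1111.47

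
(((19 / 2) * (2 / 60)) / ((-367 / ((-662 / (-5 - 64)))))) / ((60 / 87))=-182381/15193800 = -0.01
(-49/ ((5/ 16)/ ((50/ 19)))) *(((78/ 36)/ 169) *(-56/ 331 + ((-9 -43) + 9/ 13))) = 289433200/1062841 = 272.32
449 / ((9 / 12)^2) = 7184/9 = 798.22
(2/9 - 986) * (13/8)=-14417/9 = -1601.89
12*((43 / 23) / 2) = 258/23 = 11.22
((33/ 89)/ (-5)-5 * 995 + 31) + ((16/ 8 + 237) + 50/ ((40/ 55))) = -8252657/1780 = -4636.32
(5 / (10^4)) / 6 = 1/12000 = 0.00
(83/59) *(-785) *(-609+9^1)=39093000/59 = 662593.22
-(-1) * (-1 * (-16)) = 16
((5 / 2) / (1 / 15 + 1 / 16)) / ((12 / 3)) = 150/31 = 4.84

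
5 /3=1.67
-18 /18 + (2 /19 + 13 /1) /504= -3109/3192 = -0.97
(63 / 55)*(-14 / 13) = -882/715 = -1.23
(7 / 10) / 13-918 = -119333/130 = -917.95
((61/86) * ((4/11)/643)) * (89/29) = 10858/8820031 = 0.00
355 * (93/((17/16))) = 31072.94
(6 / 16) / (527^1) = 3/4216 = 0.00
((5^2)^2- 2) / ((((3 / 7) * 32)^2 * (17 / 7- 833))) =-213689/53581824 = 0.00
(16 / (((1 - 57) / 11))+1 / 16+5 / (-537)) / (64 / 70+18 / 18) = -929125/575664 = -1.61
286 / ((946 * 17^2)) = 13/12427 = 0.00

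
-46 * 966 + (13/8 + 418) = -352131/8 = -44016.38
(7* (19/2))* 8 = 532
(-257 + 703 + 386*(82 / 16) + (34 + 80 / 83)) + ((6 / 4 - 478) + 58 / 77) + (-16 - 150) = 46461729/25564 = 1817.47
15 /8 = 1.88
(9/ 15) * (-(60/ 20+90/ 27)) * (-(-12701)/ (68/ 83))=-58910.23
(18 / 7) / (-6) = -3/7 = -0.43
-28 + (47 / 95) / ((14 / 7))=-27.75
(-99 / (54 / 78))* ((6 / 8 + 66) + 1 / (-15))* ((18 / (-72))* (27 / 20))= 5149287/1600 = 3218.30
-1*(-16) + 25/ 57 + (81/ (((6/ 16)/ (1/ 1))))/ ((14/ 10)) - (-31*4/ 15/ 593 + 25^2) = -537407548/1183035 = -454.26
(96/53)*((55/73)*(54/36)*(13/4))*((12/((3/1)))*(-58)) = -5971680/3869 = -1543.47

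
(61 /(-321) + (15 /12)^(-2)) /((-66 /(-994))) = 1794667/264825 = 6.78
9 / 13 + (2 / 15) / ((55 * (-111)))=0.69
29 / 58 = 1/2 = 0.50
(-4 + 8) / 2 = 2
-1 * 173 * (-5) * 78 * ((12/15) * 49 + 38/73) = 2679945.37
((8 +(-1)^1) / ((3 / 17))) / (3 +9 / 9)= 119/12 = 9.92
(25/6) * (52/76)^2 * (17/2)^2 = 140.93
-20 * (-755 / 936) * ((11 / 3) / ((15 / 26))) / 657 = 8305/53217 = 0.16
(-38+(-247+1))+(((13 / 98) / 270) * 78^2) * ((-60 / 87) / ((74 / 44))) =-44988940/157731 = -285.23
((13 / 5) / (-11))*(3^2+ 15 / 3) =-182/55 = -3.31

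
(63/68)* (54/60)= 567/680 = 0.83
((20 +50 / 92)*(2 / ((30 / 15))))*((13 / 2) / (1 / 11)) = 135135/92 = 1468.86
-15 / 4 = -3.75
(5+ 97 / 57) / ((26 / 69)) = 4393/247 = 17.79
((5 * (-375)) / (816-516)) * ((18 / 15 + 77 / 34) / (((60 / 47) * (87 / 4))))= -27683/35496 = -0.78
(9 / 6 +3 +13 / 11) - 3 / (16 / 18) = 203/88 = 2.31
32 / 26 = 16/13 = 1.23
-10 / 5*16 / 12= -8/3 = -2.67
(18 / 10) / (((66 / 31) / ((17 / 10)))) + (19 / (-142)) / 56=3137803/2186800 = 1.43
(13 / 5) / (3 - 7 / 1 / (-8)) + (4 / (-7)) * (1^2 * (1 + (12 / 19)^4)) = 1218348/141398285 = 0.01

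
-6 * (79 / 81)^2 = -12482/2187 = -5.71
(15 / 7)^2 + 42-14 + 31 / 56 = 33.15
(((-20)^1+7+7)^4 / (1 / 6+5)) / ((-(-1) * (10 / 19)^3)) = 6666948/3875 = 1720.50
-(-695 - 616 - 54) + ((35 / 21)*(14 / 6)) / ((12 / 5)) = 147595/108 = 1366.62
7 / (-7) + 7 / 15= -8/15 = -0.53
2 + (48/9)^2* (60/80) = 70/3 = 23.33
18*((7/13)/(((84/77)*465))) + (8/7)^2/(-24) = -0.04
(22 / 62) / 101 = 11/3131 = 0.00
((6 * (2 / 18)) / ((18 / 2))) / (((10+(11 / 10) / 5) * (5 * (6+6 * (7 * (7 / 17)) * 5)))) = 85/5422221 = 0.00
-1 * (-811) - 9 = 802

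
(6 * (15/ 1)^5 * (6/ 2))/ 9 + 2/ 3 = 1518750.67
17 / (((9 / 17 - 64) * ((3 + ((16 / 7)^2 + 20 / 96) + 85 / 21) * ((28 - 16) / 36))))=-0.06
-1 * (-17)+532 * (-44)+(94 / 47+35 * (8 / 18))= -210361/9 = -23373.44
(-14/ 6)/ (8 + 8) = -7/48 = -0.15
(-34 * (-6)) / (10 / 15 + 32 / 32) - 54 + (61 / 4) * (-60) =-4233/5 = -846.60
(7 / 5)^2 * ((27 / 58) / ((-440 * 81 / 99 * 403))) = -147/23374000 = 0.00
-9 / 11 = -0.82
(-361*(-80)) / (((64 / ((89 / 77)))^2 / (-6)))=-42892215/758912 = -56.52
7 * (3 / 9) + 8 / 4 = 13/3 = 4.33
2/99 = 0.02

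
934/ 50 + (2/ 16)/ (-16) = 59751/3200 = 18.67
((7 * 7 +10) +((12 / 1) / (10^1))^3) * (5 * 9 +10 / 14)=485824/175 = 2776.14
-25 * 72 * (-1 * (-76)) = -136800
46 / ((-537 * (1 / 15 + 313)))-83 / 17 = -34886191/7144964 = -4.88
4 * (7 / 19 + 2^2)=332/19 = 17.47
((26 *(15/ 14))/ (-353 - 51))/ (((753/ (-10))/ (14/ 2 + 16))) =7475/354914 = 0.02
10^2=100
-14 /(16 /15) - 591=-4833/8 = -604.12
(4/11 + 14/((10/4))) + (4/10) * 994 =22196/55 = 403.56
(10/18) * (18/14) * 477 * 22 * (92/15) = 321816/7 = 45973.71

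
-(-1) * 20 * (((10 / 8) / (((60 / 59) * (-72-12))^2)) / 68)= 3481/69092352 = 0.00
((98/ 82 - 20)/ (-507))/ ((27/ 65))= 1285/14391 = 0.09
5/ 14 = 0.36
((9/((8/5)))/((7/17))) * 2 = 27.32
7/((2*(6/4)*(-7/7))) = -7/3 = -2.33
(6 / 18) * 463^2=214369/3 = 71456.33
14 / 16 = 7/8 = 0.88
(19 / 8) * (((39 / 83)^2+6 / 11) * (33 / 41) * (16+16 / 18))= 6987155/282449 = 24.74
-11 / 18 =-0.61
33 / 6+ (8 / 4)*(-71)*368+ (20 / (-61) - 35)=-6378871/122 = -52285.83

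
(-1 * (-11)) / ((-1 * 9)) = -11/9 = -1.22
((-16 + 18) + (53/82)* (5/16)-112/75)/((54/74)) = 2580047/2656800 = 0.97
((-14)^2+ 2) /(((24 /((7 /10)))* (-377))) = -231/15080 = -0.02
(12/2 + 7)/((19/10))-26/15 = 1456/285 = 5.11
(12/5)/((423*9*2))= 2/6345 = 0.00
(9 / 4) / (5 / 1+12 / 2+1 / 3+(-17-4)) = -27/116 = -0.23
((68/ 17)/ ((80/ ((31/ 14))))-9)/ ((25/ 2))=-2489/3500 = -0.71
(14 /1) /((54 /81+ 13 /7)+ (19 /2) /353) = 207564/37817 = 5.49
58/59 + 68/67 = 7898/3953 = 2.00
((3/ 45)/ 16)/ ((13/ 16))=1/195 = 0.01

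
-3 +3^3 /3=6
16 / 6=8/3 = 2.67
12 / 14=6/7 = 0.86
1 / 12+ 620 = 7441/12 = 620.08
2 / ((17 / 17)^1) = 2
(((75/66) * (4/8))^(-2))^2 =3748096/390625 = 9.60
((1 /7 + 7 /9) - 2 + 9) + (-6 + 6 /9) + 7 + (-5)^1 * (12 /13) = 4072/819 = 4.97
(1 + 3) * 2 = 8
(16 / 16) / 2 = 1/2 = 0.50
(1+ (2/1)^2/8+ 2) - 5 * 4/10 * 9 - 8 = -45/2 = -22.50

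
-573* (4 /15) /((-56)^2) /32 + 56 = 7024449/125440 = 56.00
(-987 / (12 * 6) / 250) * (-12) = 329/500 = 0.66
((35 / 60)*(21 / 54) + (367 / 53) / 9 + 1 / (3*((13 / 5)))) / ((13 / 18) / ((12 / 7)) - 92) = -167345/13629109 = -0.01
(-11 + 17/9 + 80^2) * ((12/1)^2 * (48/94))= 22086912/47 = 469934.30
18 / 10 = 9/5 = 1.80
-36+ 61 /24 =-803/24 = -33.46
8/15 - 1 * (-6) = 6.53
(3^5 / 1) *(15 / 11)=3645/11 = 331.36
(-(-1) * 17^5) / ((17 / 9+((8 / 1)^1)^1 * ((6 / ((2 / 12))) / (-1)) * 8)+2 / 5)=-63893565/103577 = -616.87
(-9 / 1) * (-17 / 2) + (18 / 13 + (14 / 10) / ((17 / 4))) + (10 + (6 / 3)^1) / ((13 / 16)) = 205493/2210 = 92.98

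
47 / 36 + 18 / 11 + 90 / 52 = 24055/5148 = 4.67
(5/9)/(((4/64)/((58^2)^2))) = 905319680/9 = 100591075.56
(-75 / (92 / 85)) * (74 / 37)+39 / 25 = -137.03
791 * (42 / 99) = 11074/33 = 335.58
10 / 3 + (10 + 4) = 52/3 = 17.33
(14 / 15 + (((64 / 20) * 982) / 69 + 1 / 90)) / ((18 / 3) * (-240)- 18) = -96227/3018060 = -0.03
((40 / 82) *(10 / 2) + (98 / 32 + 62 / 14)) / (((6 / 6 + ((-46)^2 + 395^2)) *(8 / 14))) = 45599/414964608 = 0.00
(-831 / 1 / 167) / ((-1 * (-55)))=-831/9185 = -0.09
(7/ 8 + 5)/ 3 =1.96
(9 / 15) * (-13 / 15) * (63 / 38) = -819/950 = -0.86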